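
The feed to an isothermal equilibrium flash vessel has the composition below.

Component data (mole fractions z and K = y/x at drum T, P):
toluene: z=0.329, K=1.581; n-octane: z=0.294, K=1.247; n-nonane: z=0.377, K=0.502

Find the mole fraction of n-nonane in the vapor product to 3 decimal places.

Rachford–Rice: g(ψ) = Σ zᵢ(Kᵢ−1)/(1+ψ(Kᵢ−1)) = 0.
g(0) = ΣzᵢKᵢ − 1 = 0.076 and g(1) = 1 − Σzᵢ/Kᵢ = -0.195, so a root lies in (0, 1).
Iterate (Newton) starting at ψ = 0.43:
  ψ = 0.430: g = -0.0203, g' = -0.237 → ψ = 0.344
  ψ = 0.344: g = -0.0004, g' = -0.229 → ψ = 0.343
Converged at ψ = 0.343.
Compositions from xᵢ = zᵢ/(1+ψ(Kᵢ−1)), yᵢ = Kᵢxᵢ:
  toluene: x = 0.274, y = 0.434
  n-octane: x = 0.271, y = 0.338
  n-nonane: x = 0.455, y = 0.228

y_n-nonane = 0.228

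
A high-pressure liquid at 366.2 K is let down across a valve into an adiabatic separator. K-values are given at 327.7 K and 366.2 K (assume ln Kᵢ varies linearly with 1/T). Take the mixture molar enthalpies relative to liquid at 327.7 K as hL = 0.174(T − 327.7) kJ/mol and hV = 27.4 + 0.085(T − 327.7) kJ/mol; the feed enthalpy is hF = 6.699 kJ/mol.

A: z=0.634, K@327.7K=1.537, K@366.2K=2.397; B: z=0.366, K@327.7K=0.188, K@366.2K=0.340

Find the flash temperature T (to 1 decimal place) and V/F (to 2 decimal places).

Adiabatic flash: solve Rachford–Rice at each trial T, then check hF = ψ·hV(T) + (1−ψ)·hL(T).
  T = 327.7 K: K = (1.537, 0.188), RR gives ψ = 0.099, H_out = 2.719 kJ/mol
  T = 366.2 K: K = (2.397, 0.340), RR gives ψ = 0.699, H_out = 23.447 kJ/mol
  T = 346.9 K: K = (1.942, 0.257), RR gives ψ = 0.465, H_out = 15.277 kJ/mol
  T = 337.3 K: K = (1.733, 0.221), RR gives ψ = 0.315, H_out = 10.021 kJ/mol
  T = 332.5 K: K = (1.634, 0.204), RR gives ψ = 0.219, H_out = 6.739 kJ/mol
  T = 330.1 K: K = (1.585, 0.196), RR gives ψ = 0.163, H_out = 4.842 kJ/mol
Linear interpolation between T = 330.1 (H_out = 4.842) and T = 332.5 (H_out = 6.739) on hF = 6.699 gives T ≈ 332.4 K, at which ψ = 0.22.

T = 332.4 K, V/F = 0.22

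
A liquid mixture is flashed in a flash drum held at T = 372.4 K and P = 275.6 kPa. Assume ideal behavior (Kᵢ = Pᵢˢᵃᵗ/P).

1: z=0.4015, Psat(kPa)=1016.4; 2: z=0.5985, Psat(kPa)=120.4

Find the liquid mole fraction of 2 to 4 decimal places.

x_2 = 0.8268

Raoult's law: Kᵢ = Pᵢˢᵃᵗ/P = Pᵢˢᵃᵗ/275.6.
  K_1 = 1016.4/275.6 = 3.687954, K_2 = 120.4/275.6 = 0.436865
Iterate (Newton) starting at β = 0.62:
  β = 0.6200: g = -0.11311, g' = -0.8560 → β = 0.4879
  β = 0.4879: g = 0.00221, g' = -0.9038 → β = 0.4903
Converged at β = 0.4903.
Compositions from xᵢ = zᵢ/(1+β(Kᵢ−1)), yᵢ = Kᵢxᵢ:
  1: x = 0.1732, y = 0.6388
  2: x = 0.8268, y = 0.3612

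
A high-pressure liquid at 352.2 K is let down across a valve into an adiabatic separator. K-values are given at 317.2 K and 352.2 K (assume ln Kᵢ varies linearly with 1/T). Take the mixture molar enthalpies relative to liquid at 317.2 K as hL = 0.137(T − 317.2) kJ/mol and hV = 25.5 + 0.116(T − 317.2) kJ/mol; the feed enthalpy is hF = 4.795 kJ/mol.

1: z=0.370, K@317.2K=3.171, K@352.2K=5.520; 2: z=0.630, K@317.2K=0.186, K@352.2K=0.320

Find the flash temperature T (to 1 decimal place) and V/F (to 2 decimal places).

Adiabatic flash: solve Rachford–Rice at each trial T, then check hF = ψ·hV(T) + (1−ψ)·hL(T).
  T = 317.2 K: K = (3.171, 0.186), RR gives ψ = 0.164, H_out = 4.191 kJ/mol
  T = 352.2 K: K = (5.520, 0.320), RR gives ψ = 0.405, H_out = 14.818 kJ/mol
  T = 334.7 K: K = (4.245, 0.247), RR gives ψ = 0.298, H_out = 9.875 kJ/mol
  T = 325.9 K: K = (3.680, 0.215), RR gives ψ = 0.236, H_out = 7.177 kJ/mol
  T = 321.5 K: K = (3.417, 0.200), RR gives ψ = 0.202, H_out = 5.718 kJ/mol
  T = 319.4 K: K = (3.295, 0.193), RR gives ψ = 0.184, H_out = 4.987 kJ/mol
Linear interpolation between T = 317.2 (H_out = 4.191) and T = 319.4 (H_out = 4.987) on hF = 4.795 gives T ≈ 318.9 K, at which ψ = 0.18.

T = 318.9 K, V/F = 0.18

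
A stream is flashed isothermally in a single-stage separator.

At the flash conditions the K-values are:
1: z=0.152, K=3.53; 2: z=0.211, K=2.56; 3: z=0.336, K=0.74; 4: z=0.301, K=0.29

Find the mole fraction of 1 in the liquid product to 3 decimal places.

Rachford–Rice: g(V/F) = Σ zᵢ(Kᵢ−1)/(1+V/F(Kᵢ−1)) = 0.
Check two-phase: ΣzᵢKᵢ = 1.413 > 1 and Σzᵢ/Kᵢ = 1.617 > 1, so g(0) = 0.413 > 0 and g(1) = -0.617 < 0.
Newton iteration, V/F⁰ = 0.5:
  V/F = 0.500: g = -0.0770, g' = -0.746 → V/F = 0.397
Converged at V/F = 0.397.
Compositions from xᵢ = zᵢ/(1+V/F(Kᵢ−1)), yᵢ = Kᵢxᵢ:
  1: x = 0.076, y = 0.268
  2: x = 0.130, y = 0.334
  3: x = 0.375, y = 0.277
  4: x = 0.419, y = 0.122

x_1 = 0.076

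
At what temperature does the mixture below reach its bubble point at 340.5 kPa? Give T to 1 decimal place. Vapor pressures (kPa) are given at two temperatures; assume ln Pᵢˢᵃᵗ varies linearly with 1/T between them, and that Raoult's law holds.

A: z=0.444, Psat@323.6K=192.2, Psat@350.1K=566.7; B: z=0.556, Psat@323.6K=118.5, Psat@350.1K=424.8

Bubble-point temperature: ΣzᵢPᵢˢᵃᵗ(T) = P. Interpolate ln Pᵢˢᵃᵗ = aᵢ + bᵢ/T.
  T = 323.6 K: ΣzᵢPᵢˢᵃᵗ = 151.22 kPa
  T = 350.1 K: ΣzᵢPᵢˢᵃᵗ = 487.80 kPa
  T = 336.9 K: ΣzᵢPᵢˢᵃᵗ = 278.21 kPa
  T = 343.5 K: ΣzᵢPᵢˢᵃᵗ = 370.29 kPa
  T = 340.2 K: ΣzᵢPᵢˢᵃᵗ = 321.39 kPa
  T = 341.9 K: ΣzᵢPᵢˢᵃᵗ = 345.82 kPa
Interpolating between 340.2 K and 341.9 K gives T ≈ 341.5 K.

T = 341.5 K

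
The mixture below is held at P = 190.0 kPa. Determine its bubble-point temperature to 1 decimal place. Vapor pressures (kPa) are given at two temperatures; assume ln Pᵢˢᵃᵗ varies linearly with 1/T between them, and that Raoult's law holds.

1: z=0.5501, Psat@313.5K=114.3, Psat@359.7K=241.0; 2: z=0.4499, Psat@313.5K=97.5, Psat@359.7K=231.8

T = 345.6 K

Bubble-point temperature: ΣzᵢPᵢˢᵃᵗ(T) = P. Interpolate ln Pᵢˢᵃᵗ = aᵢ + bᵢ/T.
  T = 313.5 K: ΣzᵢPᵢˢᵃᵗ = 106.74 kPa
  T = 359.7 K: ΣzᵢPᵢˢᵃᵗ = 236.86 kPa
  T = 336.6 K: ΣzᵢPᵢˢᵃᵗ = 163.34 kPa
  T = 348.1 K: ΣzᵢPᵢˢᵃᵗ = 197.74 kPa
  T = 342.4 K: ΣzᵢPᵢˢᵃᵗ = 180.15 kPa
  T = 345.2 K: ΣzᵢPᵢˢᵃᵗ = 188.66 kPa
Interpolating between 345.2 K and 348.1 K gives T ≈ 345.6 K.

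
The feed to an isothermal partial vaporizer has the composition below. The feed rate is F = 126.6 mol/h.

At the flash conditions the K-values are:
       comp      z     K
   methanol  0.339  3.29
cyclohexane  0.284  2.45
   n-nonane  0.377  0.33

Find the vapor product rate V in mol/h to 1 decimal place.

Rachford–Rice: g(β) = Σ zᵢ(Kᵢ−1)/(1+β(Kᵢ−1)) = 0.
Feasibility: ΣzᵢKᵢ = 1.936, Σzᵢ/Kᵢ = 1.361 — both > 1, two phases present.
Iterate (Newton) starting at β = 0.5:
  β = 0.500: g = 0.2208, g' = -0.970 → β = 0.728
  β = 0.728: g = -0.0014, g' = -1.036 → β = 0.726
Converged at β = 0.726.
Then V = β·F = 0.7263·126.6 = 92.0 mol/h and L = F − V = 34.6 mol/h.

V = 92.0 mol/h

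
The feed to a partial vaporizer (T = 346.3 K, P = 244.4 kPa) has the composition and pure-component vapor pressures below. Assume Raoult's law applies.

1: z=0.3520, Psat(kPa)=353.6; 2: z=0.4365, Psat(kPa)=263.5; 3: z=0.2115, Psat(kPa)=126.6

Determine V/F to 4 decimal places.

V/F = 0.6890

Raoult's law: Kᵢ = Pᵢˢᵃᵗ/P = Pᵢˢᵃᵗ/244.4.
  K_1 = 353.6/244.4 = 1.446809, K_2 = 263.5/244.4 = 1.078151, K_3 = 126.6/244.4 = 0.518003
Material balance + equilibrium reduce to Σ zᵢ(Kᵢ−1)/(1+V/F(Kᵢ−1)) = 0.
g(0) = ΣzᵢKᵢ − 1 = 0.0894 and g(1) = 1 − Σzᵢ/Kᵢ = -0.0565, so a root lies in (0, 1).
Newton iteration, V/F⁰ = 0.5:
  V/F = 0.5000: g = 0.02708, g' = -0.1347 → V/F = 0.7010
  V/F = 0.7010: g = -0.00186, g' = -0.1552 → V/F = 0.6890
Converged at V/F = 0.6890.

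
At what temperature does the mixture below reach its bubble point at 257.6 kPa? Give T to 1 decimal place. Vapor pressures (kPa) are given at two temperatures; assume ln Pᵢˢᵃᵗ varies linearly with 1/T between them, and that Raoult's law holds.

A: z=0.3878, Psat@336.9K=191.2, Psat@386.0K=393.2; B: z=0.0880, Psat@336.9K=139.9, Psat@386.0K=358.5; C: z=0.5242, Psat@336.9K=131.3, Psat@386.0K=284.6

Bubble-point temperature: ΣzᵢPᵢˢᵃᵗ(T) = P. Interpolate ln Pᵢˢᵃᵗ = aᵢ + bᵢ/T.
  T = 336.9 K: ΣzᵢPᵢˢᵃᵗ = 155.29 kPa
  T = 386.0 K: ΣzᵢPᵢˢᵃᵗ = 333.22 kPa
  T = 361.4 K: ΣzᵢPᵢˢᵃᵗ = 233.16 kPa
  T = 373.7 K: ΣzᵢPᵢˢᵃᵗ = 280.35 kPa
  T = 367.5 K: ΣzᵢPᵢˢᵃᵗ = 255.87 kPa
  T = 370.6 K: ΣzᵢPᵢˢᵃᵗ = 267.93 kPa
  T = 369.1 K: ΣzᵢPᵢˢᵃᵗ = 262.05 kPa
  T = 368.3 K: ΣzᵢPᵢˢᵃᵗ = 258.95 kPa
  T = 367.9 K: ΣzᵢPᵢˢᵃᵗ = 257.40 kPa
Interpolating between 367.9 K and 368.3 K gives T ≈ 368.0 K.

T = 368.0 K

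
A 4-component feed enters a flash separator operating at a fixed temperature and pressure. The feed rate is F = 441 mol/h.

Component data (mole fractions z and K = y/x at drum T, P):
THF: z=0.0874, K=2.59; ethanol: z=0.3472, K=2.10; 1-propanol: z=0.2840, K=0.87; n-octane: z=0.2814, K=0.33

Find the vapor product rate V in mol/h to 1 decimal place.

V = 221.2 mol/h

Material balance + equilibrium reduce to Σ zᵢ(Kᵢ−1)/(1+ψ(Kᵢ−1)) = 0.
Feasibility: ΣzᵢKᵢ = 1.2954, Σzᵢ/Kᵢ = 1.3782 — both > 1, two phases present.
Newton iteration, ψ⁰ = 0.51:
  ψ = 0.5100: g = -0.00454, g' = -0.5368 → ψ = 0.5015
Converged at ψ = 0.5015.
Then V = ψ·F = 0.5015·441 = 221.2 mol/h and L = F − V = 219.8 mol/h.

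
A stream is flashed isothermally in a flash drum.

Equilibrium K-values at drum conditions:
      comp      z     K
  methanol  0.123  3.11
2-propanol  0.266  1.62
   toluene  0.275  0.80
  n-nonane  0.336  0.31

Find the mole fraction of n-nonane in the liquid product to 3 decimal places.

Let ψ = V/F and solve Σ zᵢ(Kᵢ−1)/(1+ψ(Kᵢ−1)) = 0.
g(0) = ΣzᵢKᵢ − 1 = 0.138 and g(1) = 1 − Σzᵢ/Kᵢ = -0.631, so a root lies in (0, 1).
Iterate (Newton) starting at ψ = 0.52:
  ψ = 0.520: g = -0.1745, g' = -0.586 → ψ = 0.222
  ψ = 0.222: g = -0.0097, g' = -0.568 → ψ = 0.205
Converged at ψ = 0.205.
Compositions from xᵢ = zᵢ/(1+ψ(Kᵢ−1)), yᵢ = Kᵢxᵢ:
  methanol: x = 0.086, y = 0.267
  2-propanol: x = 0.236, y = 0.382
  toluene: x = 0.287, y = 0.229
  n-nonane: x = 0.391, y = 0.121

x_n-nonane = 0.391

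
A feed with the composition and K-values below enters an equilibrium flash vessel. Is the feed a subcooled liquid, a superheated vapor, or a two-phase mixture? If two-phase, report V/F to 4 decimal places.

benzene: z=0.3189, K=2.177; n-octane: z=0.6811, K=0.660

two-phase, V/F = 0.3593

ΣzᵢKᵢ = 1.1438; Σzᵢ/Kᵢ = 1.1785.
Both exceed 1, so a two-phase solution exists.
Let ψ = V/F and solve Σ zᵢ(Kᵢ−1)/(1+ψ(Kᵢ−1)) = 0.
Binary case is linear: z₁(K₁−1)(1+ψ(K₂−1)) + z₂(K₂−1)(1+ψ(K₁−1)) = 0
⇒ ψ = [z₁(K₁−1)+z₂(K₂−1)] / [−(K₁−1)(K₂−1)] = 0.14377/0.40018 = 0.3593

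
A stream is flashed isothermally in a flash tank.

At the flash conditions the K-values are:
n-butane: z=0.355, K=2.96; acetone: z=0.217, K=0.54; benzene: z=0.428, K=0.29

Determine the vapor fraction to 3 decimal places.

ψ = 0.235

Iterate (Newton) starting at ψ = 0.41:
  ψ = 0.410: g = -0.1659, g' = -0.918 → ψ = 0.229
  ψ = 0.229: g = 0.0054, g' = -1.014 → ψ = 0.235
Converged at ψ = 0.235.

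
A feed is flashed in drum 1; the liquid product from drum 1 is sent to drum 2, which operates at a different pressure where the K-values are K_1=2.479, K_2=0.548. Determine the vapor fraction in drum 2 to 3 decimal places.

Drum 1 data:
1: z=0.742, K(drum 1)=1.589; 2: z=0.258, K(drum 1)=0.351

Drum 1:
Let ψ₁ = V/F and solve Σ zᵢ(Kᵢ−1)/(1+ψ₁(Kᵢ−1)) = 0.
Check two-phase: ΣzᵢKᵢ = 1.270 > 1 and Σzᵢ/Kᵢ = 1.202 > 1, so g(0) = 0.270 > 0 and g(1) = -0.202 < 0.
Newton iteration, ψ₁⁰ = 0.5:
  ψ₁ = 0.500: g = 0.0897, g' = -0.392 → ψ₁ = 0.729
  ψ₁ = 0.729: g = -0.0121, g' = -0.517 → ψ₁ = 0.706
  ψ₁ = 0.706: g = -0.0002, g' = -0.498 → ψ₁ = 0.705
Converged at ψ₁ = 0.705.
Drum-1 compositions:
  1: x = 0.524, y = 0.833
  2: x = 0.476, y = 0.167
Drum-2 feed = drum-1 liquid: z₂ = (0.5242, 0.4758).
Drum 2:
Binary case is linear: z₁(K₁−1)(1+ψ₂(K₂−1)) + z₂(K₂−1)(1+ψ₂(K₁−1)) = 0
⇒ ψ₂ = [z₁(K₁−1)+z₂(K₂−1)] / [−(K₁−1)(K₂−1)] = 0.5603/0.6685 = 0.838
  1: x = 0.234, y = 0.580
  2: x = 0.766, y = 0.420

V/F (drum 2) = 0.838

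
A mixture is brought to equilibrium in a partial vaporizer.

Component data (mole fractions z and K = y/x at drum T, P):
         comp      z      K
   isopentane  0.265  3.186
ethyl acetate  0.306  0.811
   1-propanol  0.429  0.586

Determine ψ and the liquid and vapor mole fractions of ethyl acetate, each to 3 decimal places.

ψ = 0.474, x_ethyl acetate = 0.336, y_ethyl acetate = 0.273

Rachford–Rice: g(ψ) = Σ zᵢ(Kᵢ−1)/(1+ψ(Kᵢ−1)) = 0.
g(0) = ΣzᵢKᵢ − 1 = 0.344 and g(1) = 1 − Σzᵢ/Kᵢ = -0.193, so a root lies in (0, 1).
Newton–Raphson from ψ = 0.5:
  ψ = 0.500: g = -0.0111, g' = -0.419 → ψ = 0.474
Converged at ψ = 0.474.
Compositions from xᵢ = zᵢ/(1+ψ(Kᵢ−1)), yᵢ = Kᵢxᵢ:
  isopentane: x = 0.130, y = 0.415
  ethyl acetate: x = 0.336, y = 0.273
  1-propanol: x = 0.534, y = 0.313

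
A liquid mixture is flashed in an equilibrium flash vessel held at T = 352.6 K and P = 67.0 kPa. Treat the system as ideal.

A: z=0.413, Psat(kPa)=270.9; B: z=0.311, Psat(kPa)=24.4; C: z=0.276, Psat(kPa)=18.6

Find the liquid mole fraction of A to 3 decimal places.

Raoult's law: Kᵢ = Pᵢˢᵃᵗ/P = Pᵢˢᵃᵗ/67.0.
  K_A = 270.9/67.0 = 4.04328, K_B = 24.4/67.0 = 0.36418, K_C = 18.6/67.0 = 0.27761
Newton–Raphson from ψ = 0.5:
  ψ = 0.500: g = -0.1036, g' = -1.225 → ψ = 0.415
  ψ = 0.415: g = 0.0015, g' = -1.272 → ψ = 0.417
Converged at ψ = 0.417.
Compositions from xᵢ = zᵢ/(1+ψ(Kᵢ−1)), yᵢ = Kᵢxᵢ:
  A: x = 0.182, y = 0.736
  B: x = 0.423, y = 0.154
  C: x = 0.395, y = 0.110

x_A = 0.182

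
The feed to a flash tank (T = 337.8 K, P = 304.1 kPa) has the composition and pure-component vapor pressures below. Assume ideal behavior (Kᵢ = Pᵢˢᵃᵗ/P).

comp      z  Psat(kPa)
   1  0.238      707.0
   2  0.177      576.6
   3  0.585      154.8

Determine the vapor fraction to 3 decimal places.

Raoult's law: Kᵢ = Pᵢˢᵃᵗ/P = Pᵢˢᵃᵗ/304.1.
  K_1 = 707.0/304.1 = 2.32489, K_2 = 576.6/304.1 = 1.89609, K_3 = 154.8/304.1 = 0.50904
Material balance + equilibrium reduce to Σ zᵢ(Kᵢ−1)/(1+ψ(Kᵢ−1)) = 0.
Check two-phase: ΣzᵢKᵢ = 1.187 > 1 and Σzᵢ/Kᵢ = 1.345 > 1, so g(0) = 0.187 > 0 and g(1) = -0.345 < 0.
Newton iteration, ψ⁰ = 0.5:
  ψ = 0.500: g = -0.0814, g' = -0.467 → ψ = 0.325
  ψ = 0.325: g = 0.0013, g' = -0.489 → ψ = 0.328
Converged at ψ = 0.328.

ψ = 0.328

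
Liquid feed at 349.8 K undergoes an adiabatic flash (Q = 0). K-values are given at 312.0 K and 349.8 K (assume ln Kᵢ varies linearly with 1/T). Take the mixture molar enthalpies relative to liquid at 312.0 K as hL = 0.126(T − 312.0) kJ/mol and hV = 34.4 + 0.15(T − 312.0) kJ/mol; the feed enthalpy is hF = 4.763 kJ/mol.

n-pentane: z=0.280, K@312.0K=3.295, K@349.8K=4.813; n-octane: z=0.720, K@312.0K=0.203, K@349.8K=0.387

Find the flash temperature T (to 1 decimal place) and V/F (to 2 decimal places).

Adiabatic flash: solve Rachford–Rice at each trial T, then check hF = ψ·hV(T) + (1−ψ)·hL(T).
  T = 312.0 K: K = (3.295, 0.203), RR gives ψ = 0.038, H_out = 1.293 kJ/mol
  T = 349.8 K: K = (4.813, 0.387), RR gives ψ = 0.268, H_out = 14.223 kJ/mol
  T = 330.9 K: K = (4.026, 0.285), RR gives ψ = 0.154, H_out = 7.746 kJ/mol
  T = 321.4 K: K = (3.651, 0.242), RR gives ψ = 0.098, H_out = 4.566 kJ/mol
  T = 326.1 K: K = (3.834, 0.263), RR gives ψ = 0.126, H_out = 6.146 kJ/mol
  T = 323.8 K: K = (3.744, 0.252), RR gives ψ = 0.112, H_out = 5.376 kJ/mol
Linear interpolation between T = 321.4 (H_out = 4.566) and T = 323.8 (H_out = 5.376) on hF = 4.763 gives T ≈ 322.0 K, at which ψ = 0.10.

T = 322.0 K, V/F = 0.10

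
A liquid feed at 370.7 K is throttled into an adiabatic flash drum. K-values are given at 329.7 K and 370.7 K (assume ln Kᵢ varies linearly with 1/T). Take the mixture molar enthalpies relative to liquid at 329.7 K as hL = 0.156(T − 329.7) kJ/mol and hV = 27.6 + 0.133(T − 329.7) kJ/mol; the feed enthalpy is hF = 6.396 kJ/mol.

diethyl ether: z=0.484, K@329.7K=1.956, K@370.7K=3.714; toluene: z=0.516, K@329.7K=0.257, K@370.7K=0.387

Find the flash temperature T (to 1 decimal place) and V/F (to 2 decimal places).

Adiabatic flash: solve Rachford–Rice at each trial T, then check hF = ψ·hV(T) + (1−ψ)·hL(T).
  T = 329.7 K: K = (1.956, 0.257), RR gives ψ = 0.112, H_out = 3.082 kJ/mol
  T = 370.7 K: K = (3.714, 0.387), RR gives ψ = 0.599, H_out = 22.375 kJ/mol
  T = 350.2 K: K = (2.746, 0.319), RR gives ψ = 0.415, H_out = 14.468 kJ/mol
  T = 339.9 K: K = (2.328, 0.287), RR gives ψ = 0.290, H_out = 9.537 kJ/mol
  T = 334.8 K: K = (2.137, 0.272), RR gives ψ = 0.211, H_out = 6.588 kJ/mol
  T = 332.2 K: K = (2.043, 0.264), RR gives ψ = 0.163, H_out = 4.886 kJ/mol
  T = 333.5 K: K = (2.090, 0.268), RR gives ψ = 0.188, H_out = 5.757 kJ/mol
Linear interpolation between T = 333.5 (H_out = 5.757) and T = 334.8 (H_out = 6.588) on hF = 6.396 gives T ≈ 334.5 K, at which ψ = 0.21.

T = 334.5 K, V/F = 0.21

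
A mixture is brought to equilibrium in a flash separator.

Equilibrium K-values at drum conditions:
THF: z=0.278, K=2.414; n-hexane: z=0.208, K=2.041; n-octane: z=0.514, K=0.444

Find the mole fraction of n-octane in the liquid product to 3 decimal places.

Rachford–Rice: g(ψ) = Σ zᵢ(Kᵢ−1)/(1+ψ(Kᵢ−1)) = 0.
Feasibility: ΣzᵢKᵢ = 1.324, Σzᵢ/Kᵢ = 1.375 — both > 1, two phases present.
Newton–Raphson from ψ = 0.68:
  ψ = 0.680: g = -0.1323, g' = -0.633 → ψ = 0.471
  ψ = 0.471: g = -0.0058, g' = -0.593 → ψ = 0.461
Converged at ψ = 0.461.
Compositions from xᵢ = zᵢ/(1+ψ(Kᵢ−1)), yᵢ = Kᵢxᵢ:
  THF: x = 0.168, y = 0.406
  n-hexane: x = 0.141, y = 0.287
  n-octane: x = 0.691, y = 0.307

x_n-octane = 0.691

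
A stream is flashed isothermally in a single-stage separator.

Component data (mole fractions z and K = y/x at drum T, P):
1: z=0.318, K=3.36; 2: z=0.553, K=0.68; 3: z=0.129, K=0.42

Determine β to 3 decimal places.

Let β = V/F and solve Σ zᵢ(Kᵢ−1)/(1+β(Kᵢ−1)) = 0.
g(0) = ΣzᵢKᵢ − 1 = 0.499 and g(1) = 1 − Σzᵢ/Kᵢ = -0.215, so a root lies in (0, 1).
Newton iteration, β⁰ = 0.5:
  β = 0.500: g = 0.0282, g' = -0.539 → β = 0.552
  β = 0.552: g = 0.0008, g' = -0.511 → β = 0.554
Converged at β = 0.554.

β = 0.554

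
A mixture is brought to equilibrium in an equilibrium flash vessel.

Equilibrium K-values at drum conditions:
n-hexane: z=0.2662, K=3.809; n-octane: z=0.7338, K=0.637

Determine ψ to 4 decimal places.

Newton iteration, ψ⁰ = 0.5:
  ψ = 0.5000: g = -0.01445, g' = -0.5076 → ψ = 0.4715
  ψ = 0.4715: g = 0.00030, g' = -0.5295 → ψ = 0.4721
Converged at ψ = 0.4721.

ψ = 0.4721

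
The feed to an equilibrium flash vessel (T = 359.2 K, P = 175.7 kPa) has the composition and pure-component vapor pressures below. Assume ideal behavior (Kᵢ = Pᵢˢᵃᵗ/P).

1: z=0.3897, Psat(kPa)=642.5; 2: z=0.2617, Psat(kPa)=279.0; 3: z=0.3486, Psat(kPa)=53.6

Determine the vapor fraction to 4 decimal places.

Raoult's law: Kᵢ = Pᵢˢᵃᵗ/P = Pᵢˢᵃᵗ/175.7.
  K_1 = 642.5/175.7 = 3.656801, K_2 = 279.0/175.7 = 1.587934, K_3 = 53.6/175.7 = 0.305065
Material balance + equilibrium reduce to Σ zᵢ(Kᵢ−1)/(1+ψ(Kᵢ−1)) = 0.
Check two-phase: ΣzᵢKᵢ = 1.9470 > 1 and Σzᵢ/Kᵢ = 1.4141 > 1, so g(0) = 0.9470 > 0 and g(1) = -0.4141 < 0.
Newton–Raphson from ψ = 0.53:
  ψ = 0.5300: g = 0.16375, g' = -0.9488 → ψ = 0.7026
  ψ = 0.7026: g = -0.00332, g' = -1.0229 → ψ = 0.6993
Converged at ψ = 0.6993.

ψ = 0.6993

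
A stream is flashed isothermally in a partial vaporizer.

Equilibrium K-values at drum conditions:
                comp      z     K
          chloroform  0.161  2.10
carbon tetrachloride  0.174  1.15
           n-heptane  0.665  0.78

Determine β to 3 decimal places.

Material balance + equilibrium reduce to Σ zᵢ(Kᵢ−1)/(1+β(Kᵢ−1)) = 0.
Feasibility: ΣzᵢKᵢ = 1.057, Σzᵢ/Kᵢ = 1.081 — both > 1, two phases present.
Newton–Raphson from β = 0.5:
  β = 0.500: g = -0.0258, g' = -0.125 → β = 0.293
  β = 0.293: g = 0.0025, g' = -0.152 → β = 0.310
Converged at β = 0.310.

β = 0.310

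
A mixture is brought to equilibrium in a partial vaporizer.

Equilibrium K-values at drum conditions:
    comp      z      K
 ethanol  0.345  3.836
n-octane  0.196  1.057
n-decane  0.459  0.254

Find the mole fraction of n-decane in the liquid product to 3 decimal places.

x_n-decane = 0.643

Rachford–Rice: g(V/F) = Σ zᵢ(Kᵢ−1)/(1+V/F(Kᵢ−1)) = 0.
Check two-phase: ΣzᵢKᵢ = 1.647 > 1 and Σzᵢ/Kᵢ = 2.082 > 1, so g(0) = 0.647 > 0 and g(1) = -1.082 < 0.
Newton–Raphson from V/F = 0.5:
  V/F = 0.500: g = -0.1306, g' = -1.125 → V/F = 0.384
  V/F = 0.384: g = -0.0005, g' = -1.138 → V/F = 0.383
Converged at V/F = 0.383.
Compositions from xᵢ = zᵢ/(1+V/F(Kᵢ−1)), yᵢ = Kᵢxᵢ:
  ethanol: x = 0.165, y = 0.634
  n-octane: x = 0.192, y = 0.203
  n-decane: x = 0.643, y = 0.163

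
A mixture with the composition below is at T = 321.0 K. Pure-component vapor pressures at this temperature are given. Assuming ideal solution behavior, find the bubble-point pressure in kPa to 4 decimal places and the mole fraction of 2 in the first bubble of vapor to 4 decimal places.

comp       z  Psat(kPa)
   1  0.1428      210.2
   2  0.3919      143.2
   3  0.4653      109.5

Pbub = 137.0870 kPa, y_2 = 0.4094

At the bubble point ψ → 0, so ΣzᵢKᵢ = 1 with Kᵢ = Pᵢˢᵃᵗ/P ⇒ P = ΣzᵢPᵢˢᵃᵗ.
P = 0.1428·210.2 + 0.3919·143.2 + 0.4653·109.5 = 137.0870 kPa
yᵢ = zᵢPᵢˢᵃᵗ/P ⇒ y_2 = 0.3919·143.2/137.0870 = 0.4094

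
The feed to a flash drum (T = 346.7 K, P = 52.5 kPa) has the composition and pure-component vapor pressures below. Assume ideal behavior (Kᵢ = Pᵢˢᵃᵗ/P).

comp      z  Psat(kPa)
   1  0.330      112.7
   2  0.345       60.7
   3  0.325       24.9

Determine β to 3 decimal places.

Raoult's law: Kᵢ = Pᵢˢᵃᵗ/P = Pᵢˢᵃᵗ/52.5.
  K_1 = 112.7/52.5 = 2.14667, K_2 = 60.7/52.5 = 1.15619, K_3 = 24.9/52.5 = 0.47429
Rachford–Rice: g(β) = Σ zᵢ(Kᵢ−1)/(1+β(Kᵢ−1)) = 0.
Feasibility: ΣzᵢKᵢ = 1.261, Σzᵢ/Kᵢ = 1.137 — both > 1, two phases present.
Newton iteration, β⁰ = 0.53:
  β = 0.530: g = 0.0483, g' = -0.348 → β = 0.669
  β = 0.669: g = -0.0006, g' = -0.360 → β = 0.667
Converged at β = 0.667.

β = 0.667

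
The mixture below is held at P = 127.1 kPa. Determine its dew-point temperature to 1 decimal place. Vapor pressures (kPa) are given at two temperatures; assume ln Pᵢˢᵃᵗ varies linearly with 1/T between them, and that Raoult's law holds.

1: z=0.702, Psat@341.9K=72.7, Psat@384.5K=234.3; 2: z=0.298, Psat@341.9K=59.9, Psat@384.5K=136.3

T = 366.0 K

Dew-point temperature: Σzᵢ·P/Pᵢˢᵃᵗ(T) = 1. Interpolate ln Pᵢˢᵃᵗ = aᵢ + bᵢ/T.
  T = 341.9 K: ΣzᵢP/Pᵢˢᵃᵗ = 1.8596
  T = 384.5 K: ΣzᵢP/Pᵢˢᵃᵗ = 0.6587
  T = 363.2 K: ΣzᵢP/Pᵢˢᵃᵗ = 1.0698
  T = 373.9 K: ΣzᵢP/Pᵢˢᵃᵗ = 0.8320
  T = 368.5 K: ΣzᵢP/Pᵢˢᵃᵗ = 0.9426
  T = 365.9 K: ΣzᵢP/Pᵢˢᵃᵗ = 1.0025
Interpolating between 365.9 K and 368.5 K gives T ≈ 366.0 K.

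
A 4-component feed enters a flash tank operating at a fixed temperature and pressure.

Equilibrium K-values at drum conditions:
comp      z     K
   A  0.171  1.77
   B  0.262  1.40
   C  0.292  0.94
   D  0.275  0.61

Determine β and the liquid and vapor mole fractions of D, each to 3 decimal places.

β = 0.711, x_D = 0.380, y_D = 0.232

Material balance + equilibrium reduce to Σ zᵢ(Kᵢ−1)/(1+β(Kᵢ−1)) = 0.
g(0) = ΣzᵢKᵢ − 1 = 0.112 and g(1) = 1 − Σzᵢ/Kᵢ = -0.045, so a root lies in (0, 1).
Iterate (Newton) starting at β = 0.5:
  β = 0.500: g = 0.0311, g' = -0.148 → β = 0.711
Converged at β = 0.711.
Compositions from xᵢ = zᵢ/(1+β(Kᵢ−1)), yᵢ = Kᵢxᵢ:
  A: x = 0.111, y = 0.196
  B: x = 0.204, y = 0.286
  C: x = 0.305, y = 0.287
  D: x = 0.380, y = 0.232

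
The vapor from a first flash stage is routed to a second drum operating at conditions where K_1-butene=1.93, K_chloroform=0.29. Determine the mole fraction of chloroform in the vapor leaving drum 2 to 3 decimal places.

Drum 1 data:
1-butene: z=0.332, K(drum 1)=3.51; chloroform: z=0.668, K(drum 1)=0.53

y_chloroform (drum 2) = 0.164

Drum 1:
Let ψ₁ = V/F and solve Σ zᵢ(Kᵢ−1)/(1+ψ₁(Kᵢ−1)) = 0.
Feasibility: ΣzᵢKᵢ = 1.519, Σzᵢ/Kᵢ = 1.355 — both > 1, two phases present.
Newton iteration, ψ₁⁰ = 0.5:
  ψ₁ = 0.500: g = -0.0409, g' = -0.663 → ψ₁ = 0.438
  ψ₁ = 0.438: g = 0.0013, g' = -0.708 → ψ₁ = 0.440
Converged at ψ₁ = 0.440.
Drum-1 compositions:
  1-butene: x = 0.158, y = 0.554
  chloroform: x = 0.842, y = 0.446
Drum-2 feed = drum-1 vapor: z₂ = (0.5536, 0.4464).
Drum 2:
Rachford–Rice: g(ψ₂) = Σ zᵢ(Kᵢ−1)/(1+ψ₂(Kᵢ−1)) = 0.
Check two-phase: ΣzᵢKᵢ = 1.198 > 1 and Σzᵢ/Kᵢ = 1.826 > 1, so g(0) = 0.198 > 0 and g(1) = -0.826 < 0.
Iterate (Newton) starting at ψ₂ = 0.38:
  ψ₂ = 0.380: g = -0.0537, g' = -0.683 → ψ₂ = 0.301
  ψ₂ = 0.301: g = -0.0012, g' = -0.656 → ψ₂ = 0.300
Converged at ψ₂ = 0.300.
  1-butene: x = 0.433, y = 0.836
  chloroform: x = 0.567, y = 0.164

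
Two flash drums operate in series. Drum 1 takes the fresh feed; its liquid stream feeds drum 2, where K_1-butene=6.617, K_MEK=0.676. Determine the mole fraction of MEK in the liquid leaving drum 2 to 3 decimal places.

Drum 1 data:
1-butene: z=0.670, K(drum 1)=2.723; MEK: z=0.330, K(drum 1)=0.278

x_MEK (drum 2) = 0.945

Drum 1:
Rachford–Rice: g(ψ₁) = Σ zᵢ(Kᵢ−1)/(1+ψ₁(Kᵢ−1)) = 0.
Check two-phase: ΣzᵢKᵢ = 1.916 > 1 and Σzᵢ/Kᵢ = 1.433 > 1, so g(0) = 0.916 > 0 and g(1) = -0.433 < 0.
Newton–Raphson from ψ₁ = 0.34:
  ψ₁ = 0.340: g = 0.4122, g' = -1.093 → ψ₁ = 0.717
  ψ₁ = 0.717: g = 0.0224, g' = -1.138 → ψ₁ = 0.737
  ψ₁ = 0.737: g = -0.0003, g' = -1.171 → ψ₁ = 0.736
Converged at ψ₁ = 0.736.
Drum-1 compositions:
  1-butene: x = 0.295, y = 0.804
  MEK: x = 0.705, y = 0.196
Drum-2 feed = drum-1 liquid: z₂ = (0.2953, 0.7047).
Drum 2:
Rachford–Rice: g(ψ₂) = Σ zᵢ(Kᵢ−1)/(1+ψ₂(Kᵢ−1)) = 0.
Check two-phase: ΣzᵢKᵢ = 2.430 > 1 and Σzᵢ/Kᵢ = 1.087 > 1, so g(0) = 1.430 > 0 and g(1) = -0.087 < 0.
Binary case is linear: z₁(K₁−1)(1+ψ₂(K₂−1)) + z₂(K₂−1)(1+ψ₂(K₁−1)) = 0
⇒ ψ₂ = [z₁(K₁−1)+z₂(K₂−1)] / [−(K₁−1)(K₂−1)] = 1.4304/1.8199 = 0.786
  1-butene: x = 0.055, y = 0.361
  MEK: x = 0.945, y = 0.639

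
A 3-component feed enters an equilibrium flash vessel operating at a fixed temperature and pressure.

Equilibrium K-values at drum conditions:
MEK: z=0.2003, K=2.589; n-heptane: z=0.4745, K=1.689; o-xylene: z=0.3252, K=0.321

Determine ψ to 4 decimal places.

ψ = 0.6317

Let ψ = V/F and solve Σ zᵢ(Kᵢ−1)/(1+ψ(Kᵢ−1)) = 0.
Feasibility: ΣzᵢKᵢ = 1.4244, Σzᵢ/Kᵢ = 1.3714 — both > 1, two phases present.
Newton–Raphson from ψ = 0.51:
  ψ = 0.5100: g = 0.07995, g' = -0.6285 → ψ = 0.6372
  ψ = 0.6372: g = -0.00387, g' = -0.6994 → ψ = 0.6317
Converged at ψ = 0.6317.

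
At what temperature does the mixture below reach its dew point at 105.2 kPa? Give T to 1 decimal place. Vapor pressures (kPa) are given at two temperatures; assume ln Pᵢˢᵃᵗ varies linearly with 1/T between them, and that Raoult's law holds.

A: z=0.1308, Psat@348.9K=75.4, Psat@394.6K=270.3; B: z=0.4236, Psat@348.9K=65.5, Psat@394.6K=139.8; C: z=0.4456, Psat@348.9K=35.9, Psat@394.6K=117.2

T = 381.8 K

Dew-point temperature: Σzᵢ·P/Pᵢˢᵃᵗ(T) = 1. Interpolate ln Pᵢˢᵃᵗ = aᵢ + bᵢ/T.
  T = 348.9 K: ΣzᵢP/Pᵢˢᵃᵗ = 2.1686
  T = 394.6 K: ΣzᵢP/Pᵢˢᵃᵗ = 0.7696
  T = 371.8 K: ΣzᵢP/Pᵢˢᵃᵗ = 1.2431
  T = 383.2 K: ΣzᵢP/Pᵢˢᵃᵗ = 0.9700
  T = 377.5 K: ΣzᵢP/Pᵢˢᵃᵗ = 1.0957
  T = 380.4 K: ΣzᵢP/Pᵢˢᵃᵗ = 1.0293
Interpolating between 380.4 K and 383.2 K gives T ≈ 381.8 K.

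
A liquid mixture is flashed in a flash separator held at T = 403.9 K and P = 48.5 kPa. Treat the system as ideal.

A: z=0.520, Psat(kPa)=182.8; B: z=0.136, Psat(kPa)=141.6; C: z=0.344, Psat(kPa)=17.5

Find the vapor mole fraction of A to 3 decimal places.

Raoult's law: Kᵢ = Pᵢˢᵃᵗ/P = Pᵢˢᵃᵗ/48.5.
  K_A = 182.8/48.5 = 3.76907, K_B = 141.6/48.5 = 2.91959, K_C = 17.5/48.5 = 0.36082
Newton iteration, V/F⁰ = 0.5:
  V/F = 0.500: g = 0.4139, g' = -1.135 → V/F = 0.865
  V/F = 0.865: g = 0.0309, g' = -1.119 → V/F = 0.892
Converged at V/F = 0.892.
Compositions from xᵢ = zᵢ/(1+V/F(Kᵢ−1)), yᵢ = Kᵢxᵢ:
  A: x = 0.150, y = 0.565
  B: x = 0.050, y = 0.146
  C: x = 0.800, y = 0.289

y_A = 0.565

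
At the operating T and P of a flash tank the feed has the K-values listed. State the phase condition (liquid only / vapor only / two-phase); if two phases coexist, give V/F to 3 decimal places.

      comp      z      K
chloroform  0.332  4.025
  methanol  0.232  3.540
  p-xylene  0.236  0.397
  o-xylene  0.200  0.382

ΣzᵢKᵢ = 2.328; Σzᵢ/Kᵢ = 1.266.
Both exceed 1, so a two-phase solution exists.
Material balance + equilibrium reduce to Σ zᵢ(Kᵢ−1)/(1+ψ(Kᵢ−1)) = 0.
Newton–Raphson from ψ = 0.5:
  ψ = 0.500: g = 0.2767, g' = -1.108 → ψ = 0.750
  ψ = 0.750: g = 0.0201, g' = -1.013 → ψ = 0.770
Converged at ψ = 0.770.

two-phase, V/F = 0.770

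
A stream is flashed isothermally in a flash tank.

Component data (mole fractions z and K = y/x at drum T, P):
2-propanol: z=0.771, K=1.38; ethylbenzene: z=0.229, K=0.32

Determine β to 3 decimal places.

β = 0.531

Let β = V/F and solve Σ zᵢ(Kᵢ−1)/(1+β(Kᵢ−1)) = 0.
Feasibility: ΣzᵢKᵢ = 1.137, Σzᵢ/Kᵢ = 1.274 — both > 1, two phases present.
Iterate (Newton) starting at β = 0.5:
  β = 0.500: g = 0.0103, g' = -0.322 → β = 0.532
  β = 0.532: g = -0.0002, g' = -0.337 → β = 0.531
Converged at β = 0.531.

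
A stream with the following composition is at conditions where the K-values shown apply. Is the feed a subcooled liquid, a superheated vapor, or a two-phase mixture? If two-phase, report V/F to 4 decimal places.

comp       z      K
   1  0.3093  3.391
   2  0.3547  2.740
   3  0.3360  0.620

ΣzᵢKᵢ = 2.2290; Σzᵢ/Kᵢ = 0.7626.
Since Σzᵢ/Kᵢ < 1 the mixture is above its dew point — single vapor phase.

superheated vapor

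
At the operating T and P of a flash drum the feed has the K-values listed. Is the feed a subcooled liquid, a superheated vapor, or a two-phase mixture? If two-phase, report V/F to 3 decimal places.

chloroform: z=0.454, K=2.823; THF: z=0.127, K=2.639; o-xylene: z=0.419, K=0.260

ΣzᵢKᵢ = 1.726; Σzᵢ/Kᵢ = 1.820.
Both exceed 1, so a two-phase solution exists.
Let ψ = V/F and solve Σ zᵢ(Kᵢ−1)/(1+ψ(Kᵢ−1)) = 0.
Newton–Raphson from ψ = 0.5:
  ψ = 0.500: g = 0.0552, g' = -1.094 → ψ = 0.550
Converged at ψ = 0.550.

two-phase, V/F = 0.550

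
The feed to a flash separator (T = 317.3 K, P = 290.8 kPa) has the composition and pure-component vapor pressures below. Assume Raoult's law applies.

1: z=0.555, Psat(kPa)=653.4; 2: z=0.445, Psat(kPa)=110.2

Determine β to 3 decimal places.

β = 0.537

Raoult's law: Kᵢ = Pᵢˢᵃᵗ/P = Pᵢˢᵃᵗ/290.8.
  K_1 = 653.4/290.8 = 2.24691, K_2 = 110.2/290.8 = 0.37895
Material balance + equilibrium reduce to Σ zᵢ(Kᵢ−1)/(1+β(Kᵢ−1)) = 0.
Check two-phase: ΣzᵢKᵢ = 1.416 > 1 and Σzᵢ/Kᵢ = 1.421 > 1, so g(0) = 0.416 > 0 and g(1) = -0.421 < 0.
Newton iteration, β⁰ = 0.5:
  β = 0.500: g = 0.0254, g' = -0.688 → β = 0.537
Converged at β = 0.537.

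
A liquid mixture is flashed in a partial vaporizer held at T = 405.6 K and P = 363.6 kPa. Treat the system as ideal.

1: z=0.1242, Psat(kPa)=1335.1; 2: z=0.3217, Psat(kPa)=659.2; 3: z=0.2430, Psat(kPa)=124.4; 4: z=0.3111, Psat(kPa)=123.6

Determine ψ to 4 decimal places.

Raoult's law: Kᵢ = Pᵢˢᵃᵗ/P = Pᵢˢᵃᵗ/363.6.
  K_1 = 1335.1/363.6 = 3.671892, K_2 = 659.2/363.6 = 1.812981, K_3 = 124.4/363.6 = 0.342134, K_4 = 123.6/363.6 = 0.339934
Newton–Raphson from ψ = 0.5:
  ψ = 0.5000: g = -0.21671, g' = -0.8055 → ψ = 0.2310
  ψ = 0.2310: g = -0.00538, g' = -0.8247 → ψ = 0.2244
  ψ = 0.2244: g = 0.00002, g' = -0.8301 → ψ = 0.2245
Converged at ψ = 0.2245.

ψ = 0.2245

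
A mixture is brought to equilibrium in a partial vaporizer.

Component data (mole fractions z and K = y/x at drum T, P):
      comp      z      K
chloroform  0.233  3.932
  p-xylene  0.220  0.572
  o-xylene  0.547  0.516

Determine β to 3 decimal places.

β = 0.236

Material balance + equilibrium reduce to Σ zᵢ(Kᵢ−1)/(1+β(Kᵢ−1)) = 0.
Feasibility: ΣzᵢKᵢ = 1.324, Σzᵢ/Kᵢ = 1.504 — both > 1, two phases present.
Newton–Raphson from β = 0.5:
  β = 0.500: g = -0.1920, g' = -0.618 → β = 0.189
  β = 0.189: g = 0.0456, g' = -1.032 → β = 0.233
  β = 0.233: g = 0.0026, g' = -0.919 → β = 0.236
Converged at β = 0.236.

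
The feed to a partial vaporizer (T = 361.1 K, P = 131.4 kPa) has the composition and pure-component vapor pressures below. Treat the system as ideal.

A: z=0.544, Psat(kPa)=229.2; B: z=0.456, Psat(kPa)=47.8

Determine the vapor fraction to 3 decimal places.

ψ = 0.242

Raoult's law: Kᵢ = Pᵢˢᵃᵗ/P = Pᵢˢᵃᵗ/131.4.
  K_A = 229.2/131.4 = 1.74429, K_B = 47.8/131.4 = 0.36377
Let ψ = V/F and solve Σ zᵢ(Kᵢ−1)/(1+ψ(Kᵢ−1)) = 0.
Feasibility: ΣzᵢKᵢ = 1.115, Σzᵢ/Kᵢ = 1.565 — both > 1, two phases present.
Binary case is linear: z₁(K₁−1)(1+ψ(K₂−1)) + z₂(K₂−1)(1+ψ(K₁−1)) = 0
⇒ ψ = [z₁(K₁−1)+z₂(K₂−1)] / [−(K₁−1)(K₂−1)] = 0.1148/0.4735 = 0.242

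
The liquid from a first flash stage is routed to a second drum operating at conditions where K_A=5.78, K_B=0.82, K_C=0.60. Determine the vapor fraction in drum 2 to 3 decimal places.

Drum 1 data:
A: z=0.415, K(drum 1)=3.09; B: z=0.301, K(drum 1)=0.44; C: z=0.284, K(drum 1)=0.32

V/F (drum 2) = 0.604

Drum 1:
Material balance + equilibrium reduce to Σ zᵢ(Kᵢ−1)/(1+ψ₁(Kᵢ−1)) = 0.
Feasibility: ΣzᵢKᵢ = 1.506, Σzᵢ/Kᵢ = 1.706 — both > 1, two phases present.
Newton–Raphson from ψ₁ = 0.69:
  ψ₁ = 0.690: g = -0.2834, g' = -1.021 → ψ₁ = 0.412
  ψ₁ = 0.412: g = -0.0217, g' = -0.936 → ψ₁ = 0.389
Converged at ψ₁ = 0.389.
Drum-1 compositions:
  A: x = 0.229, y = 0.707
  B: x = 0.385, y = 0.169
  C: x = 0.386, y = 0.124
Drum-2 feed = drum-1 liquid: z₂ = (0.2288, 0.3849, 0.3863).
Drum 2:
Iterate (Newton) starting at ψ₂ = 0.44:
  ψ₂ = 0.440: g = 0.0897, g' = -0.649 → ψ₂ = 0.578
  ψ₂ = 0.578: g = 0.0122, g' = -0.489 → ψ₂ = 0.603
  ψ₂ = 0.603: g = 0.0002, g' = -0.470 → ψ₂ = 0.604
Converged at ψ₂ = 0.604.
  A: x = 0.059, y = 0.340
  B: x = 0.432, y = 0.354
  C: x = 0.509, y = 0.306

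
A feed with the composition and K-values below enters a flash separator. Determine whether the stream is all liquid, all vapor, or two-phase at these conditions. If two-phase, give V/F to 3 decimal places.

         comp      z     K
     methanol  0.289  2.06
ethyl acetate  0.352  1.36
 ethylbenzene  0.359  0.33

ΣzᵢKᵢ = 1.193; Σzᵢ/Kᵢ = 1.487.
Both exceed 1, so a two-phase solution exists.
Iterate (Newton) starting at ψ = 0.32:
  ψ = 0.320: g = 0.0362, g' = -0.479 → ψ = 0.396
  ψ = 0.396: g = -0.0005, g' = -0.494 → ψ = 0.395
Converged at ψ = 0.395.

two-phase, V/F = 0.395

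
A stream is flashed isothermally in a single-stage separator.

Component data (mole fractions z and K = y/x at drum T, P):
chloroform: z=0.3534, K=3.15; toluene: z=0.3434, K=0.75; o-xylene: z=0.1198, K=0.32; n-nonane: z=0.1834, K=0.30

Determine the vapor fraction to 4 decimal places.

ψ = 0.4298

Rachford–Rice: g(ψ) = Σ zᵢ(Kᵢ−1)/(1+ψ(Kᵢ−1)) = 0.
Feasibility: ΣzᵢKᵢ = 1.4641, Σzᵢ/Kᵢ = 1.5558 — both > 1, two phases present.
Newton–Raphson from ψ = 0.43:
  ψ = 0.4300: g = -0.00017, g' = -0.7626 → ψ = 0.4298
Converged at ψ = 0.4298.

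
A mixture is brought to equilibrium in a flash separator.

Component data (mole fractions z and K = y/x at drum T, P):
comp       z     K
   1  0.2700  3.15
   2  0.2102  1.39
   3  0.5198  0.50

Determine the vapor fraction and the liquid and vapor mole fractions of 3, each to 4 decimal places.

Rachford–Rice: g(ψ) = Σ zᵢ(Kᵢ−1)/(1+ψ(Kᵢ−1)) = 0.
Check two-phase: ΣzᵢKᵢ = 1.4026 > 1 and Σzᵢ/Kᵢ = 1.2765 > 1, so g(0) = 0.4026 > 0 and g(1) = -0.2765 < 0.
Newton–Raphson from ψ = 0.65:
  ψ = 0.6500: g = -0.07751, g' = -0.5227 → ψ = 0.5017
  ψ = 0.5017: g = 0.00090, g' = -0.5428 → ψ = 0.5034
Converged at ψ = 0.5034.
Compositions from xᵢ = zᵢ/(1+ψ(Kᵢ−1)), yᵢ = Kᵢxᵢ:
  1: x = 0.1297, y = 0.4085
  2: x = 0.1757, y = 0.2442
  3: x = 0.6946, y = 0.3473

ψ = 0.5034, x_3 = 0.6946, y_3 = 0.3473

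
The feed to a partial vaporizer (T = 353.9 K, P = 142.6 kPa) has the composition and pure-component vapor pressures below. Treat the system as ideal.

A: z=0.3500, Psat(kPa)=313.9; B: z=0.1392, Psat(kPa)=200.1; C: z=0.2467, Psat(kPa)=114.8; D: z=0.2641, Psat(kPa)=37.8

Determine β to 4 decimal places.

β = 0.4096

Raoult's law: Kᵢ = Pᵢˢᵃᵗ/P = Pᵢˢᵃᵗ/142.6.
  K_A = 313.9/142.6 = 2.201262, K_B = 200.1/142.6 = 1.403226, K_C = 114.8/142.6 = 0.805049, K_D = 37.8/142.6 = 0.265077
Iterate (Newton) starting at β = 0.57:
  β = 0.5700: g = -0.09292, g' = -0.6272 → β = 0.4219
  β = 0.4219: g = -0.00670, g' = -0.5498 → β = 0.4097
  β = 0.4097: g = -0.00002, g' = -0.5466 → β = 0.4096
Converged at β = 0.4096.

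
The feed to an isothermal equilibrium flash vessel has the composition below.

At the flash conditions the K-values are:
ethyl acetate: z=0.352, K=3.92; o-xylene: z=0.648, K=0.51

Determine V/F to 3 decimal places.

V/F = 0.496

Binary case is linear: z₁(K₁−1)(1+V/F(K₂−1)) + z₂(K₂−1)(1+V/F(K₁−1)) = 0
⇒ V/F = [z₁(K₁−1)+z₂(K₂−1)] / [−(K₁−1)(K₂−1)] = 0.7103/1.4308 = 0.496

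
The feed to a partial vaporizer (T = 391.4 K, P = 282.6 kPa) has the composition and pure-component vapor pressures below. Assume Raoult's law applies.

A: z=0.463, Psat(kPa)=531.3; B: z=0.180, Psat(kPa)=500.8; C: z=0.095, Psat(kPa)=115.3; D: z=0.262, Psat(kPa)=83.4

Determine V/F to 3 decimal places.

Raoult's law: Kᵢ = Pᵢˢᵃᵗ/P = Pᵢˢᵃᵗ/282.6.
  K_A = 531.3/282.6 = 1.88004, K_B = 500.8/282.6 = 1.77212, K_C = 115.3/282.6 = 0.40800, K_D = 83.4/282.6 = 0.29512
Material balance + equilibrium reduce to Σ zᵢ(Kᵢ−1)/(1+V/F(Kᵢ−1)) = 0.
Feasibility: ΣzᵢKᵢ = 1.306, Σzᵢ/Kᵢ = 1.468 — both > 1, two phases present.
Newton–Raphson from V/F = 0.5:
  V/F = 0.500: g = 0.0181, g' = -0.606 → V/F = 0.530
Converged at V/F = 0.530.

V/F = 0.530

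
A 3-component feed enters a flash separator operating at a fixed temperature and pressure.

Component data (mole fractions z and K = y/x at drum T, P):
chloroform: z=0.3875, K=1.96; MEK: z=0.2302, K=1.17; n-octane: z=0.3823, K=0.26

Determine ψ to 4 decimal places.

Rachford–Rice: g(ψ) = Σ zᵢ(Kᵢ−1)/(1+ψ(Kᵢ−1)) = 0.
g(0) = ΣzᵢKᵢ − 1 = 0.1282 and g(1) = 1 − Σzᵢ/Kᵢ = -0.8648, so a root lies in (0, 1).
Newton iteration, ψ⁰ = 0.43:
  ψ = 0.4300: g = -0.11516, g' = -0.6350 → ψ = 0.2487
  ψ = 0.2487: g = -0.00884, g' = -0.5533 → ψ = 0.2327
  ψ = 0.2327: g = -0.00002, g' = -0.5503 → ψ = 0.2326
Converged at ψ = 0.2326.

ψ = 0.2326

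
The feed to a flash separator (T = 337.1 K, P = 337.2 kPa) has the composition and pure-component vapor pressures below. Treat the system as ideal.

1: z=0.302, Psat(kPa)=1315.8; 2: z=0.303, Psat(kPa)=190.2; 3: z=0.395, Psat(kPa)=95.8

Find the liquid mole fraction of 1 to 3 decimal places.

Raoult's law: Kᵢ = Pᵢˢᵃᵗ/P = Pᵢˢᵃᵗ/337.2.
  K_1 = 1315.8/337.2 = 3.90214, K_2 = 190.2/337.2 = 0.56406, K_3 = 95.8/337.2 = 0.28410
Rachford–Rice: g(V/F) = Σ zᵢ(Kᵢ−1)/(1+V/F(Kᵢ−1)) = 0.
Feasibility: ΣzᵢKᵢ = 1.462, Σzᵢ/Kᵢ = 2.005 — both > 1, two phases present.
Iterate (Newton) starting at V/F = 0.5:
  V/F = 0.500: g = -0.2518, g' = -1.009 → V/F = 0.250
  V/F = 0.250: g = 0.0148, g' = -1.226 → V/F = 0.262
  V/F = 0.262: g = 0.0002, g' = -1.200 → V/F = 0.263
Converged at V/F = 0.263.
Compositions from xᵢ = zᵢ/(1+V/F(Kᵢ−1)), yᵢ = Kᵢxᵢ:
  1: x = 0.171, y = 0.669
  2: x = 0.342, y = 0.193
  3: x = 0.486, y = 0.138

x_1 = 0.171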